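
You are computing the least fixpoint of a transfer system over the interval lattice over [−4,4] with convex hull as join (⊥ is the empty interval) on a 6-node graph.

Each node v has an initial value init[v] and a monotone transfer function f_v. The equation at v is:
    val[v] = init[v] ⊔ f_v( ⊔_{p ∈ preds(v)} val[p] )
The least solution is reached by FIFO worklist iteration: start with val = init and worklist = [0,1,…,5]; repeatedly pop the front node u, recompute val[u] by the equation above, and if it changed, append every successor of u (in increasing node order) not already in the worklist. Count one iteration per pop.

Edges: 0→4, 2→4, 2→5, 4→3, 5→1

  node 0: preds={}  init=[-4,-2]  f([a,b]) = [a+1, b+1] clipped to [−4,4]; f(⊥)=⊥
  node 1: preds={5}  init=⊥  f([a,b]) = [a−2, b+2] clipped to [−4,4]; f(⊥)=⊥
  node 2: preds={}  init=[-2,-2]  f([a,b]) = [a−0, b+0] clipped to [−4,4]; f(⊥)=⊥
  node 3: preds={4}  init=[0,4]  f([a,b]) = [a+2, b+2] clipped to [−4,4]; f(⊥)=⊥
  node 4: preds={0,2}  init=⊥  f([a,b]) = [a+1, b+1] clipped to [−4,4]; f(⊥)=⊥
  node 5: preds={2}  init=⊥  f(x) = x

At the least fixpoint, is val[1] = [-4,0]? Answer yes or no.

yes

Iteration log — 8 steps:
  step 1. node 0  ⊔preds=⊥  new=[-4,-2]  stable
  step 2. node 1  ⊔preds=⊥  new=⊥  stable
  step 3. node 2  ⊔preds=⊥  new=[-2,-2]  stable
  step 4. node 3  ⊔preds=⊥  new=[0,4]  stable
  step 5. node 4  ⊔preds=[-4,-2]  new=[-3,-1]  old=⊥  +wl: 3
  step 6. node 5  ⊔preds=[-2,-2]  new=[-2,-2]  old=⊥  +wl: 1
  step 7. node 3  ⊔preds=[-3,-1]  new=[-1,4]  old=[0,4]  +wl: 
  step 8. node 1  ⊔preds=[-2,-2]  new=[-4,0]  old=⊥  +wl: 

Least fixpoint reached:
  node 0: [-4,-2]
  node 1: [-4,0]
  node 2: [-2,-2]
  node 3: [-1,4]
  node 4: [-3,-1]
  node 5: [-2,-2]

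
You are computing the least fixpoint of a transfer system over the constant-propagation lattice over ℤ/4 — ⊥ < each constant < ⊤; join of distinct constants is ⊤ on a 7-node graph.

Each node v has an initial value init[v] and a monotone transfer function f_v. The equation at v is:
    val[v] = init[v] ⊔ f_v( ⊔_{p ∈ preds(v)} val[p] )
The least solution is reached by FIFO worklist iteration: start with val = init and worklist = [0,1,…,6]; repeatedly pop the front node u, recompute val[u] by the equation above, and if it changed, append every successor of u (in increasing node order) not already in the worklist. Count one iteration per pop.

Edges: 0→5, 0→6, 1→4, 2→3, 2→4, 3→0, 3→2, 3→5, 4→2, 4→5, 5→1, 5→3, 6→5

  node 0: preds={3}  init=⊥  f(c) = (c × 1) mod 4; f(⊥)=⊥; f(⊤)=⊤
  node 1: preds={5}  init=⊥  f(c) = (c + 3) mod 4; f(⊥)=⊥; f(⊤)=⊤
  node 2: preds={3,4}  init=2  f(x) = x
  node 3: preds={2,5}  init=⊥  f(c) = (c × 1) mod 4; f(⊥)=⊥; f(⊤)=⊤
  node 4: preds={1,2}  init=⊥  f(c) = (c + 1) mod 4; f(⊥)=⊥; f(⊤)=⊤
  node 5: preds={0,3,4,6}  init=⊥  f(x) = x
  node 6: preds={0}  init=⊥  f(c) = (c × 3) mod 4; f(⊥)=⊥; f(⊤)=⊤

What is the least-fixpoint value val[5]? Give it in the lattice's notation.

Iteration log — 19 steps:
  step 1. node 0  ⊔preds=⊥  new=⊥  stable
  step 2. node 1  ⊔preds=⊥  new=⊥  stable
  step 3. node 2  ⊔preds=⊥  new=2  stable
  step 4. node 3  ⊔preds=2  new=2  old=⊥  +wl: 0,2
  step 5. node 4  ⊔preds=2  new=3  old=⊥  +wl: 
  step 6. node 5  ⊔preds=⊤  new=⊤  old=⊥  +wl: 1,3
  step 7. node 6  ⊔preds=⊥  new=⊥  stable
  step 8. node 0  ⊔preds=2  new=2  old=⊥  +wl: 5,6
  step 9. node 2  ⊔preds=⊤  new=⊤  old=2  +wl: 4
  step 10. node 1  ⊔preds=⊤  new=⊤  old=⊥  +wl: 
  step 11. node 3  ⊔preds=⊤  new=⊤  old=2  +wl: 0,2
  step 12. node 5  ⊔preds=⊤  new=⊤  stable
  step 13. node 6  ⊔preds=2  new=2  old=⊥  +wl: 5
  step 14. node 4  ⊔preds=⊤  new=⊤  old=3  +wl: 
  step 15. node 0  ⊔preds=⊤  new=⊤  old=2  +wl: 6
  step 16. node 2  ⊔preds=⊤  new=⊤  stable
  step 17. node 5  ⊔preds=⊤  new=⊤  stable
  step 18. node 6  ⊔preds=⊤  new=⊤  old=2  +wl: 5
  step 19. node 5  ⊔preds=⊤  new=⊤  stable

Least fixpoint reached:
  node 0: ⊤
  node 1: ⊤
  node 2: ⊤
  node 3: ⊤
  node 4: ⊤
  node 5: ⊤
  node 6: ⊤

⊤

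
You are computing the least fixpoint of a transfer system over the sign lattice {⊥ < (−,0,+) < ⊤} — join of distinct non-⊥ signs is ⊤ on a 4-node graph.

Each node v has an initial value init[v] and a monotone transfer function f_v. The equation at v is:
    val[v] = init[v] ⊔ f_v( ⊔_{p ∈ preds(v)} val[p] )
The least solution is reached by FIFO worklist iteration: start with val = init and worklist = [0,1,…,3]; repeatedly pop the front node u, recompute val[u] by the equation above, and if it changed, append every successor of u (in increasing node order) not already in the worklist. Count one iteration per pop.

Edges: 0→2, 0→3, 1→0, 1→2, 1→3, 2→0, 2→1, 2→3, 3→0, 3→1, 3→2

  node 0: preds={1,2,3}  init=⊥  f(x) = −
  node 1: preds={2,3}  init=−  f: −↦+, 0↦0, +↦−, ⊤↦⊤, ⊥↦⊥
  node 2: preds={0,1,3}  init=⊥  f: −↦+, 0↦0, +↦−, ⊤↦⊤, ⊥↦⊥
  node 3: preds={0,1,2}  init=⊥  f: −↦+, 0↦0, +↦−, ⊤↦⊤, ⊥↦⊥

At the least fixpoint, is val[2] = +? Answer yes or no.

Iteration log — 10 steps:
  step 1. node 0  ⊔preds=−  new=−  old=⊥  +wl: 
  step 2. node 1  ⊔preds=⊥  new=−  stable
  step 3. node 2  ⊔preds=−  new=+  old=⊥  +wl: 0,1
  step 4. node 3  ⊔preds=⊤  new=⊤  old=⊥  +wl: 2
  step 5. node 0  ⊔preds=⊤  new=−  stable
  step 6. node 1  ⊔preds=⊤  new=⊤  old=−  +wl: 0,3
  step 7. node 2  ⊔preds=⊤  new=⊤  old=+  +wl: 1
  step 8. node 0  ⊔preds=⊤  new=−  stable
  step 9. node 3  ⊔preds=⊤  new=⊤  stable
  step 10. node 1  ⊔preds=⊤  new=⊤  stable

Least fixpoint reached:
  node 0: −
  node 1: ⊤
  node 2: ⊤
  node 3: ⊤

no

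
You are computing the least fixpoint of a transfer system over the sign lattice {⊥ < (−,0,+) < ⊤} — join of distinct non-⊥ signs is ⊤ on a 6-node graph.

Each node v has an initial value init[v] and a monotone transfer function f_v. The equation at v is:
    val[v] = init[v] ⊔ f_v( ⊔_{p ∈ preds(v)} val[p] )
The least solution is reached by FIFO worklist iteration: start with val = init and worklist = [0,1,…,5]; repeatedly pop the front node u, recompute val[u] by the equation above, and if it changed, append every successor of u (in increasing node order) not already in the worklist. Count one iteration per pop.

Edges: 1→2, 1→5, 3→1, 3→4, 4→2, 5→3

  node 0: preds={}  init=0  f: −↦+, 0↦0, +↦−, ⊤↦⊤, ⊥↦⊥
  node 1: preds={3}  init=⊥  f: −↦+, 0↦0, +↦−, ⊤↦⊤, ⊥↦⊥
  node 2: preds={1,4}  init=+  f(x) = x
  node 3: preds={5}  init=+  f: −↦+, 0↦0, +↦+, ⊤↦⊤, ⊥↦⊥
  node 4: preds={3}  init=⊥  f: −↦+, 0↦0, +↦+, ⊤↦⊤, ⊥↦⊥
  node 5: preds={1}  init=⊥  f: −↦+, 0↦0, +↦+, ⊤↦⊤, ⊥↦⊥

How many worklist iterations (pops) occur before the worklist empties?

Worklist (8 pops):
  #1 pop 0: in=⊥ → 0 (no change)
  #2 pop 1: in=+ → − (was ⊥); enqueue []
  #3 pop 2: in=− → ⊤ (was +); enqueue []
  #4 pop 3: in=⊥ → + (no change)
  #5 pop 4: in=+ → + (was ⊥); enqueue [2]
  #6 pop 5: in=− → + (was ⊥); enqueue [3]
  #7 pop 2: in=⊤ → ⊤ (no change)
  #8 pop 3: in=+ → + (no change)

Fixpoint:
  val[0] = 0
  val[1] = −
  val[2] = ⊤
  val[3] = +
  val[4] = +
  val[5] = +

8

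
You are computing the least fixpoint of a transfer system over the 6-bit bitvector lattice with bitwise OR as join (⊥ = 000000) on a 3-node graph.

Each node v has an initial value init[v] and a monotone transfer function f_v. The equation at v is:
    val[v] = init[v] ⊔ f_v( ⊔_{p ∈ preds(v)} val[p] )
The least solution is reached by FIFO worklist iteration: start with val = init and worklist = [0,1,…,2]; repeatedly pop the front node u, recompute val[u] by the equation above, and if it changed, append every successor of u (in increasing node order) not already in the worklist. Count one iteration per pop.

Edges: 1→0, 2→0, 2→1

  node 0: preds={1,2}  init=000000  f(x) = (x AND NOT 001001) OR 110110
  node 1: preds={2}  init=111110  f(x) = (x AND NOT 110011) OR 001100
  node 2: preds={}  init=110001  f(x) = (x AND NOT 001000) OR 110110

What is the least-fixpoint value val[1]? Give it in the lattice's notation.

111110

Trace (5 dequeues):
  [1] u=0 | in 111111 | out 110110 | prev 000000 | push {}
  [2] u=1 | in 110001 | out 111110 | ==
  [3] u=2 | in 000000 | out 110111 | prev 110001 | push {0,1}
  [4] u=0 | in 111111 | out 110110 | ==
  [5] u=1 | in 110111 | out 111110 | ==

Converged values:
  [0] 110110
  [1] 111110
  [2] 110111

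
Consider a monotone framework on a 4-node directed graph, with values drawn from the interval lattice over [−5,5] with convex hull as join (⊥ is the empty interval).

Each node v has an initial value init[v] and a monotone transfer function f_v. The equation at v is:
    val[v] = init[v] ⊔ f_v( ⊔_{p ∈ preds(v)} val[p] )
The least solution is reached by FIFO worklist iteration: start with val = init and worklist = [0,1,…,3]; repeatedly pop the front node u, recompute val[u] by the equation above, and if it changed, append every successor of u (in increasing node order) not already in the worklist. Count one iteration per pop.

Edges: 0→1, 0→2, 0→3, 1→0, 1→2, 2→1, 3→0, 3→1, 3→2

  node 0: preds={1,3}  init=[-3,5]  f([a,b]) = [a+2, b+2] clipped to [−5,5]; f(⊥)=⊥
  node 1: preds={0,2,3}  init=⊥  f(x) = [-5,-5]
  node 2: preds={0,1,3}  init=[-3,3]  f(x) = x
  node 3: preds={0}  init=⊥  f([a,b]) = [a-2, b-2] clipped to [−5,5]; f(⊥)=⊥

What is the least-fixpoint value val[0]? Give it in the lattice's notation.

Iteration log — 7 steps:
  step 1. node 0  ⊔preds=⊥  new=[-3,5]  stable
  step 2. node 1  ⊔preds=[-3,5]  new=[-5,-5]  old=⊥  +wl: 0
  step 3. node 2  ⊔preds=[-5,5]  new=[-5,5]  old=[-3,3]  +wl: 1
  step 4. node 3  ⊔preds=[-3,5]  new=[-5,3]  old=⊥  +wl: 2
  step 5. node 0  ⊔preds=[-5,3]  new=[-3,5]  stable
  step 6. node 1  ⊔preds=[-5,5]  new=[-5,-5]  stable
  step 7. node 2  ⊔preds=[-5,5]  new=[-5,5]  stable

Least fixpoint reached:
  node 0: [-3,5]
  node 1: [-5,-5]
  node 2: [-5,5]
  node 3: [-5,3]

[-3,5]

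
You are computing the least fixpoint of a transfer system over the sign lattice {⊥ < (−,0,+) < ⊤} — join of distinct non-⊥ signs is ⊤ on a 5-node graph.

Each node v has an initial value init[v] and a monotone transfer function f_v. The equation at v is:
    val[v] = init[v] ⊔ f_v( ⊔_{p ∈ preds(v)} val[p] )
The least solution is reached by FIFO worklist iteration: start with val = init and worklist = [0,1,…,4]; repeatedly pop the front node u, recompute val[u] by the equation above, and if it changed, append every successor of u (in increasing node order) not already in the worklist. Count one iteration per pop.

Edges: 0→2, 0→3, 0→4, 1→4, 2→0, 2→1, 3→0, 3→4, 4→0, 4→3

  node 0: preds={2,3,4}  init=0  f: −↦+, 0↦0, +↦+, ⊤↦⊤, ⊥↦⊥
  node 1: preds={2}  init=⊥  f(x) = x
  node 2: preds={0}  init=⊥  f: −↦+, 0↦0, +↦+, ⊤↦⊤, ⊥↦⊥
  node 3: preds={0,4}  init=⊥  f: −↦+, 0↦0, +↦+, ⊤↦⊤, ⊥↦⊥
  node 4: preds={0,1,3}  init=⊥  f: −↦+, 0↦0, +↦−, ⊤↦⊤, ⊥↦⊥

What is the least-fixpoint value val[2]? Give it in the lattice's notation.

0

Iteration log — 9 steps:
  step 1. node 0  ⊔preds=⊥  new=0  stable
  step 2. node 1  ⊔preds=⊥  new=⊥  stable
  step 3. node 2  ⊔preds=0  new=0  old=⊥  +wl: 0,1
  step 4. node 3  ⊔preds=0  new=0  old=⊥  +wl: 
  step 5. node 4  ⊔preds=0  new=0  old=⊥  +wl: 3
  step 6. node 0  ⊔preds=0  new=0  stable
  step 7. node 1  ⊔preds=0  new=0  old=⊥  +wl: 4
  step 8. node 3  ⊔preds=0  new=0  stable
  step 9. node 4  ⊔preds=0  new=0  stable

Least fixpoint reached:
  node 0: 0
  node 1: 0
  node 2: 0
  node 3: 0
  node 4: 0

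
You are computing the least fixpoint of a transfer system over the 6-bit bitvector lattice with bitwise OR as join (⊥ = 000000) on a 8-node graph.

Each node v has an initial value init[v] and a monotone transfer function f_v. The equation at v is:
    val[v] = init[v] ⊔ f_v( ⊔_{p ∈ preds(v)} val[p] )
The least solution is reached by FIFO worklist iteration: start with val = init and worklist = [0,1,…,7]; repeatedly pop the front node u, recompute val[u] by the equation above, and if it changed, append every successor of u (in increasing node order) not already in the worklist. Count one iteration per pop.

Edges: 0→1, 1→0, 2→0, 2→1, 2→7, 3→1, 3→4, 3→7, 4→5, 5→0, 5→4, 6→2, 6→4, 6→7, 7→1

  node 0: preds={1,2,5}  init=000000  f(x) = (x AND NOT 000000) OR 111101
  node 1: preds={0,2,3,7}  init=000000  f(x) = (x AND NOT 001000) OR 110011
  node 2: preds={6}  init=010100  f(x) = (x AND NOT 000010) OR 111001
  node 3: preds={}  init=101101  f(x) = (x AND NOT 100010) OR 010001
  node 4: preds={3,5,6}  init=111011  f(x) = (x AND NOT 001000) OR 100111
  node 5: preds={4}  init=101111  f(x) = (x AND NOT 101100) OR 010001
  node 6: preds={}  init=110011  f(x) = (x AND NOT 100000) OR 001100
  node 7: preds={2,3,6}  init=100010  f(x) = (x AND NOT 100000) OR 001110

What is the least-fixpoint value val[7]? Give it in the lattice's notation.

Worklist (12 pops):
  #1 pop 0: in=111111 → 111111 (was 000000); enqueue []
  #2 pop 1: in=111111 → 110111 (was 000000); enqueue [0]
  #3 pop 2: in=110011 → 111101 (was 010100); enqueue [1]
  #4 pop 3: in=000000 → 111101 (was 101101); enqueue []
  #5 pop 4: in=111111 → 111111 (was 111011); enqueue []
  #6 pop 5: in=111111 → 111111 (was 101111); enqueue [4]
  #7 pop 6: in=000000 → 111111 (was 110011); enqueue [2]
  #8 pop 7: in=111111 → 111111 (was 100010); enqueue []
  #9 pop 0: in=111111 → 111111 (no change)
  #10 pop 1: in=111111 → 110111 (no change)
  #11 pop 4: in=111111 → 111111 (no change)
  #12 pop 2: in=111111 → 111101 (no change)

Fixpoint:
  val[0] = 111111
  val[1] = 110111
  val[2] = 111101
  val[3] = 111101
  val[4] = 111111
  val[5] = 111111
  val[6] = 111111
  val[7] = 111111

111111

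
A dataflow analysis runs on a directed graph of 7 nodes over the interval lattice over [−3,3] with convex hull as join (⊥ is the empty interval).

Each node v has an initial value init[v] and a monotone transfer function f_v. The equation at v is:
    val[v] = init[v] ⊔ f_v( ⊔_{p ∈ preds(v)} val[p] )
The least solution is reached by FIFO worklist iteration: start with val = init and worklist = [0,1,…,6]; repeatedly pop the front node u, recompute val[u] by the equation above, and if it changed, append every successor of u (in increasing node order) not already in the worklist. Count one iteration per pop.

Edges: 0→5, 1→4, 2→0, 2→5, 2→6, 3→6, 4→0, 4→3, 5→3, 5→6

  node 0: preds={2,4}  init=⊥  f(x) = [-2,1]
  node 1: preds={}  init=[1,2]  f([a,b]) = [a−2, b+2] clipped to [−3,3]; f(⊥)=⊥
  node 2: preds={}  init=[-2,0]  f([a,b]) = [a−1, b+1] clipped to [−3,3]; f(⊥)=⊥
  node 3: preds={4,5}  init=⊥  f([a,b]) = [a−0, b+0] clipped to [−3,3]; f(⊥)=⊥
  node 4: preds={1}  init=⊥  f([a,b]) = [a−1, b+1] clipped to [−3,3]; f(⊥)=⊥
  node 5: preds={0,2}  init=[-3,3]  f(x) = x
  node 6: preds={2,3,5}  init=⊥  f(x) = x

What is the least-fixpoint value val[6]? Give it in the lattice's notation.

[-3,3]

Iteration log — 9 steps:
  step 1. node 0  ⊔preds=[-2,0]  new=[-2,1]  old=⊥  +wl: 
  step 2. node 1  ⊔preds=⊥  new=[1,2]  stable
  step 3. node 2  ⊔preds=⊥  new=[-2,0]  stable
  step 4. node 3  ⊔preds=[-3,3]  new=[-3,3]  old=⊥  +wl: 
  step 5. node 4  ⊔preds=[1,2]  new=[0,3]  old=⊥  +wl: 0,3
  step 6. node 5  ⊔preds=[-2,1]  new=[-3,3]  stable
  step 7. node 6  ⊔preds=[-3,3]  new=[-3,3]  old=⊥  +wl: 
  step 8. node 0  ⊔preds=[-2,3]  new=[-2,1]  stable
  step 9. node 3  ⊔preds=[-3,3]  new=[-3,3]  stable

Least fixpoint reached:
  node 0: [-2,1]
  node 1: [1,2]
  node 2: [-2,0]
  node 3: [-3,3]
  node 4: [0,3]
  node 5: [-3,3]
  node 6: [-3,3]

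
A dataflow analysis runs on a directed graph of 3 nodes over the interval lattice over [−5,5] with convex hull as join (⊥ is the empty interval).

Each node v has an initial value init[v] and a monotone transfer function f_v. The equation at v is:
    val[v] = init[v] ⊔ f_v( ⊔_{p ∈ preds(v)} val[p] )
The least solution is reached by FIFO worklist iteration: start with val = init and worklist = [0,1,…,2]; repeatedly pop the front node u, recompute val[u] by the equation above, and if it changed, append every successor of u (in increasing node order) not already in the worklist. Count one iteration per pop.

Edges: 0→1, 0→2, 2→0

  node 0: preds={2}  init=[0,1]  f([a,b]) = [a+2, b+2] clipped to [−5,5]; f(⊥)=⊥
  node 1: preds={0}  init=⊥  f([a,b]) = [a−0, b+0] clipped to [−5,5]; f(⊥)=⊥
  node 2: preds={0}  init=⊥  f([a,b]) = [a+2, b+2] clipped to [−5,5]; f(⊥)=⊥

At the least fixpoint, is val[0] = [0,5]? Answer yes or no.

Worklist (7 pops):
  #1 pop 0: in=⊥ → [0,1] (no change)
  #2 pop 1: in=[0,1] → [0,1] (was ⊥); enqueue []
  #3 pop 2: in=[0,1] → [2,3] (was ⊥); enqueue [0]
  #4 pop 0: in=[2,3] → [0,5] (was [0,1]); enqueue [1,2]
  #5 pop 1: in=[0,5] → [0,5] (was [0,1]); enqueue []
  #6 pop 2: in=[0,5] → [2,5] (was [2,3]); enqueue [0]
  #7 pop 0: in=[2,5] → [0,5] (no change)

Fixpoint:
  val[0] = [0,5]
  val[1] = [0,5]
  val[2] = [2,5]

yes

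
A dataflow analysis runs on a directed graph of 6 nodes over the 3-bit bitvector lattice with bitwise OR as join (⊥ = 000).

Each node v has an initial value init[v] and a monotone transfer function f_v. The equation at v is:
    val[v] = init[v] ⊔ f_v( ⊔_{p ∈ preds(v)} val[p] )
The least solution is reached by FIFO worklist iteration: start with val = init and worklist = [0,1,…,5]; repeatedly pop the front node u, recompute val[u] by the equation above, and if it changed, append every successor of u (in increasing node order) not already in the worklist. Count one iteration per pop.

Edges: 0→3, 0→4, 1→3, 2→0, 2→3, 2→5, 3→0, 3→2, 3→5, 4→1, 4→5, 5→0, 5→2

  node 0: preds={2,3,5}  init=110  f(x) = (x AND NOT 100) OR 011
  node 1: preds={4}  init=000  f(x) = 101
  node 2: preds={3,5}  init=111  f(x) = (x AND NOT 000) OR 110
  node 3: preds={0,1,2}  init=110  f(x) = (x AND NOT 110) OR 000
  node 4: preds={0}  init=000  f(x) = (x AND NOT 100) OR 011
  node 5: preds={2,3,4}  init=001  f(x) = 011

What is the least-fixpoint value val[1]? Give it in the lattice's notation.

Worklist (9 pops):
  #1 pop 0: in=111 → 111 (was 110); enqueue []
  #2 pop 1: in=000 → 101 (was 000); enqueue []
  #3 pop 2: in=111 → 111 (no change)
  #4 pop 3: in=111 → 111 (was 110); enqueue [0,2]
  #5 pop 4: in=111 → 011 (was 000); enqueue [1]
  #6 pop 5: in=111 → 011 (was 001); enqueue []
  #7 pop 0: in=111 → 111 (no change)
  #8 pop 2: in=111 → 111 (no change)
  #9 pop 1: in=011 → 101 (no change)

Fixpoint:
  val[0] = 111
  val[1] = 101
  val[2] = 111
  val[3] = 111
  val[4] = 011
  val[5] = 011

101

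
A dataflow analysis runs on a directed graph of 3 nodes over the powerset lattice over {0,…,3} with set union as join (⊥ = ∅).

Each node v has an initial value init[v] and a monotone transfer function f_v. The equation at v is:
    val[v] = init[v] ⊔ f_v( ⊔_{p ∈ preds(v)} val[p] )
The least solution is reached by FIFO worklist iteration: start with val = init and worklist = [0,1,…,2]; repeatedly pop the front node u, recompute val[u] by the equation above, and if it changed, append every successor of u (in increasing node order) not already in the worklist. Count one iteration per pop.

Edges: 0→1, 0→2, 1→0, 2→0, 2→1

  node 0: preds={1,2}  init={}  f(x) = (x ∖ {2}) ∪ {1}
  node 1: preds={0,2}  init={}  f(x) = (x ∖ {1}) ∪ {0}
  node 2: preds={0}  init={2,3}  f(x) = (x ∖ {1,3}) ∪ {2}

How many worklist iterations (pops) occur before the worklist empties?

8

Trace (8 dequeues):
  [1] u=0 | in {2,3} | out {1,3} | prev {} | push {}
  [2] u=1 | in {1,2,3} | out {0,2,3} | prev {} | push {0}
  [3] u=2 | in {1,3} | out {2,3} | ==
  [4] u=0 | in {0,2,3} | out {0,1,3} | prev {1,3} | push {1,2}
  [5] u=1 | in {0,1,2,3} | out {0,2,3} | ==
  [6] u=2 | in {0,1,3} | out {0,2,3} | prev {2,3} | push {0,1}
  [7] u=0 | in {0,2,3} | out {0,1,3} | ==
  [8] u=1 | in {0,1,2,3} | out {0,2,3} | ==

Converged values:
  [0] {0,1,3}
  [1] {0,2,3}
  [2] {0,2,3}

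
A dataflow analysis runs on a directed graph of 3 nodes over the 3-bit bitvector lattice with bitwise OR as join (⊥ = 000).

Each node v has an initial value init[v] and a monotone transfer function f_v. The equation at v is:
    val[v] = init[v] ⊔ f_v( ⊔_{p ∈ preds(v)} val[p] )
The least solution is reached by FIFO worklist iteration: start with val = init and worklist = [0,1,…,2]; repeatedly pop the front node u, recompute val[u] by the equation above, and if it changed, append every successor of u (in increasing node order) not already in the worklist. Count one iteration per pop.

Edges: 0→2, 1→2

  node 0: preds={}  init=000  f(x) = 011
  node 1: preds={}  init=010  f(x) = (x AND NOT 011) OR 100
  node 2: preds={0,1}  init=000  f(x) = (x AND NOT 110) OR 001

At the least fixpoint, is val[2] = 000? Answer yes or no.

Trace (3 dequeues):
  [1] u=0 | in 000 | out 011 | prev 000 | push {}
  [2] u=1 | in 000 | out 110 | prev 010 | push {}
  [3] u=2 | in 111 | out 001 | prev 000 | push {}

Converged values:
  [0] 011
  [1] 110
  [2] 001

no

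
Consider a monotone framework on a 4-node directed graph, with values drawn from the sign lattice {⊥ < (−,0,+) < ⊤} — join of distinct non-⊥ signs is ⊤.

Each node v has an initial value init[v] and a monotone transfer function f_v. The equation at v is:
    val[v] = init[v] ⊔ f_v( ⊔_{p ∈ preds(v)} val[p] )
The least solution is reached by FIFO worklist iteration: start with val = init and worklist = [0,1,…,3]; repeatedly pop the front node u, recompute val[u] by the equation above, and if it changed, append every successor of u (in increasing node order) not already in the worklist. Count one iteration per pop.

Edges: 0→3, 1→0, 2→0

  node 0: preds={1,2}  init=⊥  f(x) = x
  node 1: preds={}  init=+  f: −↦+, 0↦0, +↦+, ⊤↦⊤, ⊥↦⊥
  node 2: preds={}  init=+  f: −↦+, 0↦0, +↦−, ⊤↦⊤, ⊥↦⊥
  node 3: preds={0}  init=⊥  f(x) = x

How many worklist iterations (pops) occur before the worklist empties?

Trace (4 dequeues):
  [1] u=0 | in + | out + | prev ⊥ | push {}
  [2] u=1 | in ⊥ | out + | ==
  [3] u=2 | in ⊥ | out + | ==
  [4] u=3 | in + | out + | prev ⊥ | push {}

Converged values:
  [0] +
  [1] +
  [2] +
  [3] +

4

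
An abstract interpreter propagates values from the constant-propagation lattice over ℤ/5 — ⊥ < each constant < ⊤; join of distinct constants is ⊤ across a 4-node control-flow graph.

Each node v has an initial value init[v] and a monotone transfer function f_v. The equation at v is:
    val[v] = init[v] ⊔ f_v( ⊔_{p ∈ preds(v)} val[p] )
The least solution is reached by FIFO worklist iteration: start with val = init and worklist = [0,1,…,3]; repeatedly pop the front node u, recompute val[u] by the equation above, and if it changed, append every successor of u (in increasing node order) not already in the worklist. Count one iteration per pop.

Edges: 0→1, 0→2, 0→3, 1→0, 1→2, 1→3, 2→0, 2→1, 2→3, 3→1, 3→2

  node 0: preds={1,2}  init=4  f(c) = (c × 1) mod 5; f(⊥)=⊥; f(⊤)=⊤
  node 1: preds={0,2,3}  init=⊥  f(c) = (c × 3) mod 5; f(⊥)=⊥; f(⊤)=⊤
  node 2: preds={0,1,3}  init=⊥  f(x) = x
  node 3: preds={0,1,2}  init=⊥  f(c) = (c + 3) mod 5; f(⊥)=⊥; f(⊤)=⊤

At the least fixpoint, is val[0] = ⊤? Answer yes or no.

Iteration log — 9 steps:
  step 1. node 0  ⊔preds=⊥  new=4  stable
  step 2. node 1  ⊔preds=4  new=2  old=⊥  +wl: 0
  step 3. node 2  ⊔preds=⊤  new=⊤  old=⊥  +wl: 1
  step 4. node 3  ⊔preds=⊤  new=⊤  old=⊥  +wl: 2
  step 5. node 0  ⊔preds=⊤  new=⊤  old=4  +wl: 3
  step 6. node 1  ⊔preds=⊤  new=⊤  old=2  +wl: 0
  step 7. node 2  ⊔preds=⊤  new=⊤  stable
  step 8. node 3  ⊔preds=⊤  new=⊤  stable
  step 9. node 0  ⊔preds=⊤  new=⊤  stable

Least fixpoint reached:
  node 0: ⊤
  node 1: ⊤
  node 2: ⊤
  node 3: ⊤

yes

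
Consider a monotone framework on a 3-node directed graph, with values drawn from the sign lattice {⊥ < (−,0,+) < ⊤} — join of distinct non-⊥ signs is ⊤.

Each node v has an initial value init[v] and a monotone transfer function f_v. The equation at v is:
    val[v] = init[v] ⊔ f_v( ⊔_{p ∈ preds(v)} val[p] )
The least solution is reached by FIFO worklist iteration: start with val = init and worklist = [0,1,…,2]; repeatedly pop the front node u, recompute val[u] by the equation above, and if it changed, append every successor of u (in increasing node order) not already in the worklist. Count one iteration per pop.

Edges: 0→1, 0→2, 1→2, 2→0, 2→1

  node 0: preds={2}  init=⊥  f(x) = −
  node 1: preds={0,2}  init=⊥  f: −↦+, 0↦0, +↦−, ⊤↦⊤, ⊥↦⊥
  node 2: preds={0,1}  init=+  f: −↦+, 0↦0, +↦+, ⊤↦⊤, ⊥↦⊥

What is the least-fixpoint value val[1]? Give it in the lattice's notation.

⊤

Worklist (5 pops):
  #1 pop 0: in=+ → − (was ⊥); enqueue []
  #2 pop 1: in=⊤ → ⊤ (was ⊥); enqueue []
  #3 pop 2: in=⊤ → ⊤ (was +); enqueue [0,1]
  #4 pop 0: in=⊤ → − (no change)
  #5 pop 1: in=⊤ → ⊤ (no change)

Fixpoint:
  val[0] = −
  val[1] = ⊤
  val[2] = ⊤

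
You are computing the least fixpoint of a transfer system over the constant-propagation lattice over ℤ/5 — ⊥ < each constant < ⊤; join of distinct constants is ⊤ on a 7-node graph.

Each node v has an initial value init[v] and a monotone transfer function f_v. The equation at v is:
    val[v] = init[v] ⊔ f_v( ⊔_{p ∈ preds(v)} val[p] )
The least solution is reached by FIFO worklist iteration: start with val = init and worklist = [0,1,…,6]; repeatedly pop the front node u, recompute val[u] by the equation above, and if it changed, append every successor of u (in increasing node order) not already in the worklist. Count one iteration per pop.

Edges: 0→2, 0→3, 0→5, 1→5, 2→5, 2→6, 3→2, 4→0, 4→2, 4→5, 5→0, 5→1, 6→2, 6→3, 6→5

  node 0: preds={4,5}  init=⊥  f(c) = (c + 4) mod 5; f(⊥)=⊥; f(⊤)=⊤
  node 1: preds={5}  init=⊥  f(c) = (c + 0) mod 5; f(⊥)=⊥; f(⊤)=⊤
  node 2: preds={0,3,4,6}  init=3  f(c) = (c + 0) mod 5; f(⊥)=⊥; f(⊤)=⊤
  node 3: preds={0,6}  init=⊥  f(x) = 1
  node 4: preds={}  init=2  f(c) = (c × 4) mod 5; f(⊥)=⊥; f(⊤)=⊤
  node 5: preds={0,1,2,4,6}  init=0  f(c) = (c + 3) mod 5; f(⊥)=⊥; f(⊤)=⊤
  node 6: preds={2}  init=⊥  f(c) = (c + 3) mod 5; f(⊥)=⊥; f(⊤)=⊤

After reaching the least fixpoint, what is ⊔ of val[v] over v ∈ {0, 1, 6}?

⊤

Iteration log — 12 steps:
  step 1. node 0  ⊔preds=⊤  new=⊤  old=⊥  +wl: 
  step 2. node 1  ⊔preds=0  new=0  old=⊥  +wl: 
  step 3. node 2  ⊔preds=⊤  new=⊤  old=3  +wl: 
  step 4. node 3  ⊔preds=⊤  new=1  old=⊥  +wl: 2
  step 5. node 4  ⊔preds=⊥  new=2  stable
  step 6. node 5  ⊔preds=⊤  new=⊤  old=0  +wl: 0,1
  step 7. node 6  ⊔preds=⊤  new=⊤  old=⊥  +wl: 3,5
  step 8. node 2  ⊔preds=⊤  new=⊤  stable
  step 9. node 0  ⊔preds=⊤  new=⊤  stable
  step 10. node 1  ⊔preds=⊤  new=⊤  old=0  +wl: 
  step 11. node 3  ⊔preds=⊤  new=1  stable
  step 12. node 5  ⊔preds=⊤  new=⊤  stable

Least fixpoint reached:
  node 0: ⊤
  node 1: ⊤
  node 2: ⊤
  node 3: 1
  node 4: 2
  node 5: ⊤
  node 6: ⊤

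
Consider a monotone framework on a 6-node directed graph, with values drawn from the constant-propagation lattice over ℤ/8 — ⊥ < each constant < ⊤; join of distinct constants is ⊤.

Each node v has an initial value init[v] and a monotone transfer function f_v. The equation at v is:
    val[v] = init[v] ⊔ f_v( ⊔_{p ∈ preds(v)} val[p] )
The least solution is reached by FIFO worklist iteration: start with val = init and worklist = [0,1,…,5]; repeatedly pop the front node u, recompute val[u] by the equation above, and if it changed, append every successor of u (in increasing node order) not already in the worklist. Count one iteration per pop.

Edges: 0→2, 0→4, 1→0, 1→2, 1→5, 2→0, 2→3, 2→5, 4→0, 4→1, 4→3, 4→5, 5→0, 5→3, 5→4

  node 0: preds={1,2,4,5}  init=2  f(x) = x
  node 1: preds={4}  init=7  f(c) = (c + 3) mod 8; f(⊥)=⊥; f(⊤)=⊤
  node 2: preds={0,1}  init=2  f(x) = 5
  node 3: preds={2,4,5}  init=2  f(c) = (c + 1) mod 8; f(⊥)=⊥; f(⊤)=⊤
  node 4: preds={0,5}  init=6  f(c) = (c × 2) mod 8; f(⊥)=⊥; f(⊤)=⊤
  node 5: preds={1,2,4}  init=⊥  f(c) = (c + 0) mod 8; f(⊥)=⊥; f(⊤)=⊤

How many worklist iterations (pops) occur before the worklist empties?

10

Worklist (10 pops):
  #1 pop 0: in=⊤ → ⊤ (was 2); enqueue []
  #2 pop 1: in=6 → ⊤ (was 7); enqueue [0]
  #3 pop 2: in=⊤ → ⊤ (was 2); enqueue []
  #4 pop 3: in=⊤ → ⊤ (was 2); enqueue []
  #5 pop 4: in=⊤ → ⊤ (was 6); enqueue [1,3]
  #6 pop 5: in=⊤ → ⊤ (was ⊥); enqueue [4]
  #7 pop 0: in=⊤ → ⊤ (no change)
  #8 pop 1: in=⊤ → ⊤ (no change)
  #9 pop 3: in=⊤ → ⊤ (no change)
  #10 pop 4: in=⊤ → ⊤ (no change)

Fixpoint:
  val[0] = ⊤
  val[1] = ⊤
  val[2] = ⊤
  val[3] = ⊤
  val[4] = ⊤
  val[5] = ⊤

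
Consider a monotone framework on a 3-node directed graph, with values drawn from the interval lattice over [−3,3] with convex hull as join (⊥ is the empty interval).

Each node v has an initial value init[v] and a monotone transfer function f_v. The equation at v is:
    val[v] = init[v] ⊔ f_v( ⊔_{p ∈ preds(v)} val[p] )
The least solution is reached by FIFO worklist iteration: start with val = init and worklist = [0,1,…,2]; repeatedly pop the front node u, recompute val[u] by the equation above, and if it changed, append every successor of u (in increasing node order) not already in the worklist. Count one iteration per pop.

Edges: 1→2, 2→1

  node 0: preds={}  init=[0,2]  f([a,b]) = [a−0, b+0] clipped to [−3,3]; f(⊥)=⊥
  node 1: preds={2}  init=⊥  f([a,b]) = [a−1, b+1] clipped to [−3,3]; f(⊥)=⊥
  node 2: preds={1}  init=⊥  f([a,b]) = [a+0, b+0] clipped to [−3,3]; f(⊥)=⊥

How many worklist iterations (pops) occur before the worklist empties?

Worklist (3 pops):
  #1 pop 0: in=⊥ → [0,2] (no change)
  #2 pop 1: in=⊥ → ⊥ (no change)
  #3 pop 2: in=⊥ → ⊥ (no change)

Fixpoint:
  val[0] = [0,2]
  val[1] = ⊥
  val[2] = ⊥

3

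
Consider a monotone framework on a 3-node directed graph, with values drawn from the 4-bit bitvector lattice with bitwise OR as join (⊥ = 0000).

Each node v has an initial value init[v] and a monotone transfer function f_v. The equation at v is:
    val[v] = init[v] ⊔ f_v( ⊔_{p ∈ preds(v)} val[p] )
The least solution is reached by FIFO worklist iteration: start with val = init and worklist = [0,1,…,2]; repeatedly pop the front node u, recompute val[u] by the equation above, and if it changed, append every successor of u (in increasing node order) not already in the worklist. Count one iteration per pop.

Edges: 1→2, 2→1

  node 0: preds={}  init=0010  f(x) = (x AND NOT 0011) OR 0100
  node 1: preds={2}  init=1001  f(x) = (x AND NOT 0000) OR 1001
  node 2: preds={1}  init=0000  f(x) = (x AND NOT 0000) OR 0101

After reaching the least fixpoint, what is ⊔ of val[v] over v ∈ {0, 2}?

Iteration log — 5 steps:
  step 1. node 0  ⊔preds=0000  new=0110  old=0010  +wl: 
  step 2. node 1  ⊔preds=0000  new=1001  stable
  step 3. node 2  ⊔preds=1001  new=1101  old=0000  +wl: 1
  step 4. node 1  ⊔preds=1101  new=1101  old=1001  +wl: 2
  step 5. node 2  ⊔preds=1101  new=1101  stable

Least fixpoint reached:
  node 0: 0110
  node 1: 1101
  node 2: 1101

1111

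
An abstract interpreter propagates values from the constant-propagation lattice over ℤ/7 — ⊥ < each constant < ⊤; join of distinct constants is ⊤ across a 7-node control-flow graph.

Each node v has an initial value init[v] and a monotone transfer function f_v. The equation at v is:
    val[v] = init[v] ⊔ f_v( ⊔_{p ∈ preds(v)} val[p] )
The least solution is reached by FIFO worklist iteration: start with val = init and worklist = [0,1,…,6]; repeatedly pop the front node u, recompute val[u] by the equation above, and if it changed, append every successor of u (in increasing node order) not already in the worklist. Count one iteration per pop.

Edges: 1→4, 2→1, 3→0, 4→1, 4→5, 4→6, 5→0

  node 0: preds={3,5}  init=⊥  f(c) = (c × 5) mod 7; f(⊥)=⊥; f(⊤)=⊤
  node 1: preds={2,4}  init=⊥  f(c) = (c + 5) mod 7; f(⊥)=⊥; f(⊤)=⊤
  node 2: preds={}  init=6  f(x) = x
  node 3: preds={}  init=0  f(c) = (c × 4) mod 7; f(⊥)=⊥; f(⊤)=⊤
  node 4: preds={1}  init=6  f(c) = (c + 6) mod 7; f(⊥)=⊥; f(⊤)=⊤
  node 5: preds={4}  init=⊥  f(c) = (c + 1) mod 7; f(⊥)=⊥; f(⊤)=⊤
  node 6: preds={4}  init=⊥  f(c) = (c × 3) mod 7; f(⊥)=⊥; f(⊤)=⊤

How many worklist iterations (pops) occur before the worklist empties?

10

Iteration log — 10 steps:
  step 1. node 0  ⊔preds=0  new=0  old=⊥  +wl: 
  step 2. node 1  ⊔preds=6  new=4  old=⊥  +wl: 
  step 3. node 2  ⊔preds=⊥  new=6  stable
  step 4. node 3  ⊔preds=⊥  new=0  stable
  step 5. node 4  ⊔preds=4  new=⊤  old=6  +wl: 1
  step 6. node 5  ⊔preds=⊤  new=⊤  old=⊥  +wl: 0
  step 7. node 6  ⊔preds=⊤  new=⊤  old=⊥  +wl: 
  step 8. node 1  ⊔preds=⊤  new=⊤  old=4  +wl: 4
  step 9. node 0  ⊔preds=⊤  new=⊤  old=0  +wl: 
  step 10. node 4  ⊔preds=⊤  new=⊤  stable

Least fixpoint reached:
  node 0: ⊤
  node 1: ⊤
  node 2: 6
  node 3: 0
  node 4: ⊤
  node 5: ⊤
  node 6: ⊤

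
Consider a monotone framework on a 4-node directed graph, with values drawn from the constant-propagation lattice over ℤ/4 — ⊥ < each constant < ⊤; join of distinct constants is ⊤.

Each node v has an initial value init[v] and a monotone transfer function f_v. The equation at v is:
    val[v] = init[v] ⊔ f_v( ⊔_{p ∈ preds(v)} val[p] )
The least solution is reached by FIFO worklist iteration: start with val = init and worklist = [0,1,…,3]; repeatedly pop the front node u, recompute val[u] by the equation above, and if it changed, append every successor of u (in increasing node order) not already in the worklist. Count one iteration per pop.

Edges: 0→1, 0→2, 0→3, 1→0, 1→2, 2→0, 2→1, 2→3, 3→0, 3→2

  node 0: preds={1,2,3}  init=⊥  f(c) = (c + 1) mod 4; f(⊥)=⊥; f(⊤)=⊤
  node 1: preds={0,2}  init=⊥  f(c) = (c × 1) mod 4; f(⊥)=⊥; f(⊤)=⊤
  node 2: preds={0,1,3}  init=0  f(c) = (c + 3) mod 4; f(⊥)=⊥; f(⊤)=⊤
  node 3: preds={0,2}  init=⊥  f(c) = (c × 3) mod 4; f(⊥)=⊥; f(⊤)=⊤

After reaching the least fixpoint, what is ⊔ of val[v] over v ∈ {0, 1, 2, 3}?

⊤

Iteration log — 8 steps:
  step 1. node 0  ⊔preds=0  new=1  old=⊥  +wl: 
  step 2. node 1  ⊔preds=⊤  new=⊤  old=⊥  +wl: 0
  step 3. node 2  ⊔preds=⊤  new=⊤  old=0  +wl: 1
  step 4. node 3  ⊔preds=⊤  new=⊤  old=⊥  +wl: 2
  step 5. node 0  ⊔preds=⊤  new=⊤  old=1  +wl: 3
  step 6. node 1  ⊔preds=⊤  new=⊤  stable
  step 7. node 2  ⊔preds=⊤  new=⊤  stable
  step 8. node 3  ⊔preds=⊤  new=⊤  stable

Least fixpoint reached:
  node 0: ⊤
  node 1: ⊤
  node 2: ⊤
  node 3: ⊤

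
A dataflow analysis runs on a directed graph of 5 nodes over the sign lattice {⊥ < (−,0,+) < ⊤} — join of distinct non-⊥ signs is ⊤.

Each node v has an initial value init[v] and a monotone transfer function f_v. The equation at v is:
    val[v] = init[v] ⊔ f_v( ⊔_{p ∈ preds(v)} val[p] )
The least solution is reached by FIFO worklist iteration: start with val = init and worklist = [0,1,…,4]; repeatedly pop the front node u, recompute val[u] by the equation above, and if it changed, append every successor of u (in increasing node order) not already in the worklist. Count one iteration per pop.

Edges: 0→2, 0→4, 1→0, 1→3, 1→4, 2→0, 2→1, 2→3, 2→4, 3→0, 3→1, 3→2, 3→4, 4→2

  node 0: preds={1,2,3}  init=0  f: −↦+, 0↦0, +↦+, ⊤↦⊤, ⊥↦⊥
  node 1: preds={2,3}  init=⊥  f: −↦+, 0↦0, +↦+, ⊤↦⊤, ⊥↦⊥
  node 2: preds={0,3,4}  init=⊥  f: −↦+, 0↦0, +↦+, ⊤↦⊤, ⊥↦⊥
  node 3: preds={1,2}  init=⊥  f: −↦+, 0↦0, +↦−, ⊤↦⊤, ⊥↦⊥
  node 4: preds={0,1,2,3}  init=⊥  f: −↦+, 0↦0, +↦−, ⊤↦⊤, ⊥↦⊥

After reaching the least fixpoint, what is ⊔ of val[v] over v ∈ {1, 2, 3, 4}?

Iteration log — 11 steps:
  step 1. node 0  ⊔preds=⊥  new=0  stable
  step 2. node 1  ⊔preds=⊥  new=⊥  stable
  step 3. node 2  ⊔preds=0  new=0  old=⊥  +wl: 0,1
  step 4. node 3  ⊔preds=0  new=0  old=⊥  +wl: 2
  step 5. node 4  ⊔preds=0  new=0  old=⊥  +wl: 
  step 6. node 0  ⊔preds=0  new=0  stable
  step 7. node 1  ⊔preds=0  new=0  old=⊥  +wl: 0,3,4
  step 8. node 2  ⊔preds=0  new=0  stable
  step 9. node 0  ⊔preds=0  new=0  stable
  step 10. node 3  ⊔preds=0  new=0  stable
  step 11. node 4  ⊔preds=0  new=0  stable

Least fixpoint reached:
  node 0: 0
  node 1: 0
  node 2: 0
  node 3: 0
  node 4: 0

0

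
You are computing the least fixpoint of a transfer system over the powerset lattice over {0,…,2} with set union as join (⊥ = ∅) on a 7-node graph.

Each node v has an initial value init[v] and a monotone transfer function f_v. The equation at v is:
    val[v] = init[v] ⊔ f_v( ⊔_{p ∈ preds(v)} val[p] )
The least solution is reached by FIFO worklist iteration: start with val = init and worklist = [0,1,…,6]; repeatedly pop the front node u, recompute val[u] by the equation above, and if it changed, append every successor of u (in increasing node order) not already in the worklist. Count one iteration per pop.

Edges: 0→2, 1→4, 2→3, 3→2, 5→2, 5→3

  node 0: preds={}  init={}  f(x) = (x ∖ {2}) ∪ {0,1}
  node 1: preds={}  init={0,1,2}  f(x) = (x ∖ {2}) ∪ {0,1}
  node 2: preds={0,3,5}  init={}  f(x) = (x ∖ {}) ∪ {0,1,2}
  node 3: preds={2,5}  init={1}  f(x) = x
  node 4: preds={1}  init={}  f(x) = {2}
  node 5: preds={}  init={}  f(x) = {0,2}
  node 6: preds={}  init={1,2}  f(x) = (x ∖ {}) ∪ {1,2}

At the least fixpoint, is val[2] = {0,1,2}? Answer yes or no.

yes

Worklist (9 pops):
  #1 pop 0: in={} → {0,1} (was {}); enqueue []
  #2 pop 1: in={} → {0,1,2} (no change)
  #3 pop 2: in={0,1} → {0,1,2} (was {}); enqueue []
  #4 pop 3: in={0,1,2} → {0,1,2} (was {1}); enqueue [2]
  #5 pop 4: in={0,1,2} → {2} (was {}); enqueue []
  #6 pop 5: in={} → {0,2} (was {}); enqueue [3]
  #7 pop 6: in={} → {1,2} (no change)
  #8 pop 2: in={0,1,2} → {0,1,2} (no change)
  #9 pop 3: in={0,1,2} → {0,1,2} (no change)

Fixpoint:
  val[0] = {0,1}
  val[1] = {0,1,2}
  val[2] = {0,1,2}
  val[3] = {0,1,2}
  val[4] = {2}
  val[5] = {0,2}
  val[6] = {1,2}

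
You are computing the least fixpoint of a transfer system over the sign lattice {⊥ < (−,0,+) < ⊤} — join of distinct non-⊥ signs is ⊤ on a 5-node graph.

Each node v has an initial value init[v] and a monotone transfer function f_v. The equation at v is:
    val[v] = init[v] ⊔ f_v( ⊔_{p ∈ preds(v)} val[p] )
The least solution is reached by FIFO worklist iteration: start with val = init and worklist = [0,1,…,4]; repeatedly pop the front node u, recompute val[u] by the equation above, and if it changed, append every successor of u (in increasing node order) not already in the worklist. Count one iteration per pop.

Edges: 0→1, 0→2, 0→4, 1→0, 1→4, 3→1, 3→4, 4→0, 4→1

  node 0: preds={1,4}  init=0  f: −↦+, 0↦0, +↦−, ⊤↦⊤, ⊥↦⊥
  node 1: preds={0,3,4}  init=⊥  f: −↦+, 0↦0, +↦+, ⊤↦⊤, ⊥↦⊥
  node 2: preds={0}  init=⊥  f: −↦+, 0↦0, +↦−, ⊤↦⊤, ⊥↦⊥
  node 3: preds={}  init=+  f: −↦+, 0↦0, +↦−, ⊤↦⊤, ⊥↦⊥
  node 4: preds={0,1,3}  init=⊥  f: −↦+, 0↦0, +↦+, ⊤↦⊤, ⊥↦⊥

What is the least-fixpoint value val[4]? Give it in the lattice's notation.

Trace (9 dequeues):
  [1] u=0 | in ⊥ | out 0 | ==
  [2] u=1 | in ⊤ | out ⊤ | prev ⊥ | push {0}
  [3] u=2 | in 0 | out 0 | prev ⊥ | push {}
  [4] u=3 | in ⊥ | out + | ==
  [5] u=4 | in ⊤ | out ⊤ | prev ⊥ | push {1}
  [6] u=0 | in ⊤ | out ⊤ | prev 0 | push {2,4}
  [7] u=1 | in ⊤ | out ⊤ | ==
  [8] u=2 | in ⊤ | out ⊤ | prev 0 | push {}
  [9] u=4 | in ⊤ | out ⊤ | ==

Converged values:
  [0] ⊤
  [1] ⊤
  [2] ⊤
  [3] +
  [4] ⊤

⊤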